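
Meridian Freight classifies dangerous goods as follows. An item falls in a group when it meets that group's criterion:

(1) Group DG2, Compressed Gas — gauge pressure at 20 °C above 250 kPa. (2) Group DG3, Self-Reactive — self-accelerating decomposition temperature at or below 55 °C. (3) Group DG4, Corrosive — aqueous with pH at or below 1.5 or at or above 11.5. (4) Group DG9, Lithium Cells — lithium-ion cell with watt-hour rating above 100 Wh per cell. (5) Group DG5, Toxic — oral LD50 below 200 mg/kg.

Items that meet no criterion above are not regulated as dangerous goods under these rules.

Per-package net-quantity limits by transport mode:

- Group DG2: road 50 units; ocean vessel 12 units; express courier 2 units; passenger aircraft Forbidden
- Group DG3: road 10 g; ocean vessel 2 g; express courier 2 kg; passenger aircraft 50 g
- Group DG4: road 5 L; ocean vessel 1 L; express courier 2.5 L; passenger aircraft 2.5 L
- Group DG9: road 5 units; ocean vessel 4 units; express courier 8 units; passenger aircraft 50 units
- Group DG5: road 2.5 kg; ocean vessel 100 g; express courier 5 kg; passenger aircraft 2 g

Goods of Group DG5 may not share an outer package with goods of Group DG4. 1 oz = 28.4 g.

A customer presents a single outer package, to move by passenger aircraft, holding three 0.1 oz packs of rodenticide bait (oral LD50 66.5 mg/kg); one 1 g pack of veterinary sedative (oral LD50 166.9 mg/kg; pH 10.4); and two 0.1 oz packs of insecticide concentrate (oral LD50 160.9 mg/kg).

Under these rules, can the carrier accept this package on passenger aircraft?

No

Oral LD50 66.5 mg/kg meets the Group DG5 criterion (Toxic), so the rodenticide bait is Group DG5.
The veterinary sedative has oral LD50 166.9 mg/kg, which is < 200 mg/kg, so it is Group DG5 (Toxic).
Oral LD50 160.9 mg/kg meets the Group DG5 criterion (Toxic), so the insecticide concentrate is Group DG5.
Group DG5 net quantity: (three 0.1 oz packs = 8.52 g) + 1 g + (two 0.1 oz packs = 5.68 g) = 15.2 g.
That exceeds the Group DG5 passenger aircraft limit of 2 g.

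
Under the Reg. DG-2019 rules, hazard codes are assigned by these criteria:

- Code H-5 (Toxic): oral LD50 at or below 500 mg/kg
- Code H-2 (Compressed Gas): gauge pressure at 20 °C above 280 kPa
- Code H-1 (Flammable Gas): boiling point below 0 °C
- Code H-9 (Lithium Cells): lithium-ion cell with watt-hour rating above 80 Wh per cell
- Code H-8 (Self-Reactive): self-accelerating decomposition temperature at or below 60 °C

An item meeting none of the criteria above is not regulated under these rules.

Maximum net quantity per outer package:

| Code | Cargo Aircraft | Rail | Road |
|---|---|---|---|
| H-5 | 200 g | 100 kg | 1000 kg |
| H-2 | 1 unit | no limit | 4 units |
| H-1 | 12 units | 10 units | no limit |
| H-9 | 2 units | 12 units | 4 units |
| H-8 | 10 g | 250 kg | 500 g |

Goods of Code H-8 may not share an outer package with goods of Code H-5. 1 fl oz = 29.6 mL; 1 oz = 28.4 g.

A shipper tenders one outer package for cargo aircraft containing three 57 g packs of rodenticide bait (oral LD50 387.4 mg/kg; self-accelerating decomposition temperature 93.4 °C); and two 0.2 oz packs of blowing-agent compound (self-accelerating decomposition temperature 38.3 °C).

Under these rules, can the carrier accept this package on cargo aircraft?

Rodenticide bait: oral LD50 387.4 mg/kg ≤ 500 mg/kg → Code H-5 (Toxic).
With self-accelerating decomposition temperature 38.3 °C (≤ 60 °C), the blowing-agent compound falls in Code H-8.
Code H-8 quantity: two 0.2 oz packs = 11.36 g.
11.36 g exceeds the cargo aircraft limit of 10 g for Code H-8.
Code H-5 quantity: three 57 g packs = 171 g.
171 g is within the cargo aircraft limit of 200 g for Code H-5.
Code H-8 and Code H-5 may not share an outer package.

No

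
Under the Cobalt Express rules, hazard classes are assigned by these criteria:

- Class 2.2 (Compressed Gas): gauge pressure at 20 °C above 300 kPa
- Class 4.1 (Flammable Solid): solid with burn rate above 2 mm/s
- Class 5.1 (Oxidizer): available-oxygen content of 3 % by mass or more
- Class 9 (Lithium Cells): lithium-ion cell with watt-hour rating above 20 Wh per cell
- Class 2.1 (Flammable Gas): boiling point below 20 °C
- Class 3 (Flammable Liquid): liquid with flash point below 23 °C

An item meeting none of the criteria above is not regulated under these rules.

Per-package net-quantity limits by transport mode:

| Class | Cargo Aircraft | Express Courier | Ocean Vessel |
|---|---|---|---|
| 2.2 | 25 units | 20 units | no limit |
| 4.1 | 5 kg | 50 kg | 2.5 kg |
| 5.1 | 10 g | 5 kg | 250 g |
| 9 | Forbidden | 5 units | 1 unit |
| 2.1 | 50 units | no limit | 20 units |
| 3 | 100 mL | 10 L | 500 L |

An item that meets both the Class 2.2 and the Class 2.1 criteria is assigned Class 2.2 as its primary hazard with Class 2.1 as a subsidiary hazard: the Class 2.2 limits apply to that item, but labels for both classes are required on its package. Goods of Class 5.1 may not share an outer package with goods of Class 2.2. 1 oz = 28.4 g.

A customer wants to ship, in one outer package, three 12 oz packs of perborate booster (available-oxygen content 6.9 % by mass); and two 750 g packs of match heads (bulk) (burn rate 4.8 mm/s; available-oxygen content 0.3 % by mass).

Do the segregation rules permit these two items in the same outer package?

Available-oxygen content 6.9 % by mass meets the Class 5.1 criterion (Oxidizer), so the perborate booster is Class 5.1.
With burn rate 4.8 mm/s (> 2 mm/s), the match heads (bulk) fall in Class 4.1.
No segregation rule bars Class 5.1 with Class 4.1.

Yes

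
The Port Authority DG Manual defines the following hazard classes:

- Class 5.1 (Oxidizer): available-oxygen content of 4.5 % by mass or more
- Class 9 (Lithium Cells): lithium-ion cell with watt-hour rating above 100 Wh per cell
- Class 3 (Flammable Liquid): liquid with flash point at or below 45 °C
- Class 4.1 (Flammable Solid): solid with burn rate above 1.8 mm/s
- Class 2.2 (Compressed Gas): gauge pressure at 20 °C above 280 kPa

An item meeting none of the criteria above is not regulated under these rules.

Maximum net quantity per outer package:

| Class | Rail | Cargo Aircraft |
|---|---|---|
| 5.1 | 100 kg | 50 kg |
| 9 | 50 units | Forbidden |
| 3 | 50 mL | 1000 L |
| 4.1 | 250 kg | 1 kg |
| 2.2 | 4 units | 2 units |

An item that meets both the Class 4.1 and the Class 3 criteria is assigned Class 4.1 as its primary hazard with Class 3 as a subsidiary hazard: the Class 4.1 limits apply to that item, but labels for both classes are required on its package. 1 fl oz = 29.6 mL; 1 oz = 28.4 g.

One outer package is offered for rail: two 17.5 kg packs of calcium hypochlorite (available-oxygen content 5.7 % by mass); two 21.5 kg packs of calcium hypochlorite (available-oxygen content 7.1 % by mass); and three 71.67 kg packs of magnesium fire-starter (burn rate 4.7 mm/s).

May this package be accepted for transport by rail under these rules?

Calcium hypochlorite: available-oxygen content 5.7 % by mass ≥ 4.5 % by mass → Class 5.1 (Oxidizer).
Calcium hypochlorite: available-oxygen content 7.1 % by mass ≥ 4.5 % by mass → Class 5.1 (Oxidizer).
Burn rate 4.7 mm/s meets the Class 4.1 criterion (Flammable Solid), so the magnesium fire-starter is Class 4.1.
Class 5.1 net quantity: (two 17.5 kg packs = 35 kg) + (two 21.5 kg packs = 43 kg) = 78 kg.
That is within the Class 5.1 rail limit of 100 kg.
Class 4.1 quantity: three 71.67 kg packs = 215.01 kg.
That is within the Class 4.1 rail limit of 250 kg.
Every hazard class is within its rail limit and no segregation rule is violated.

Yes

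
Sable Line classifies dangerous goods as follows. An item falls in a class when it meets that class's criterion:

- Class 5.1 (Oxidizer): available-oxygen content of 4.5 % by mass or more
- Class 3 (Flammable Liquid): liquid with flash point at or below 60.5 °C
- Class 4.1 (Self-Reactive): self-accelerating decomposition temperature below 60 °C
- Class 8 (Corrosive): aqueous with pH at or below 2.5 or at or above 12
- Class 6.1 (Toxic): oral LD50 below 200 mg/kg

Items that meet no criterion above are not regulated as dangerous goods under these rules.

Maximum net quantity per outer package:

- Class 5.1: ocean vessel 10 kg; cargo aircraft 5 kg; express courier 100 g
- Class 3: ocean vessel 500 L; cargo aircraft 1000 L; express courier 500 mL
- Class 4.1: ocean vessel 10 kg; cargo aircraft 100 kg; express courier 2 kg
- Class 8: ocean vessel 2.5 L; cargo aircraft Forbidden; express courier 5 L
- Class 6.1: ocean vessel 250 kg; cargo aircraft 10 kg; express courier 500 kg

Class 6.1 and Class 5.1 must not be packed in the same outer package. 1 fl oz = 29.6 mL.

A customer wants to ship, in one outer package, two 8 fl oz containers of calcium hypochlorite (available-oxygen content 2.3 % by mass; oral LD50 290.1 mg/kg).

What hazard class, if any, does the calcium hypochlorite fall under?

Not regulated

available-oxygen content 2.3 % by mass is not above 4.5 % by mass, so Class 5.1 does not apply.
oral LD50 290.1 mg/kg is not below 200 mg/kg, so Class 6.1 does not apply.
No criterion is met, so the item is not regulated.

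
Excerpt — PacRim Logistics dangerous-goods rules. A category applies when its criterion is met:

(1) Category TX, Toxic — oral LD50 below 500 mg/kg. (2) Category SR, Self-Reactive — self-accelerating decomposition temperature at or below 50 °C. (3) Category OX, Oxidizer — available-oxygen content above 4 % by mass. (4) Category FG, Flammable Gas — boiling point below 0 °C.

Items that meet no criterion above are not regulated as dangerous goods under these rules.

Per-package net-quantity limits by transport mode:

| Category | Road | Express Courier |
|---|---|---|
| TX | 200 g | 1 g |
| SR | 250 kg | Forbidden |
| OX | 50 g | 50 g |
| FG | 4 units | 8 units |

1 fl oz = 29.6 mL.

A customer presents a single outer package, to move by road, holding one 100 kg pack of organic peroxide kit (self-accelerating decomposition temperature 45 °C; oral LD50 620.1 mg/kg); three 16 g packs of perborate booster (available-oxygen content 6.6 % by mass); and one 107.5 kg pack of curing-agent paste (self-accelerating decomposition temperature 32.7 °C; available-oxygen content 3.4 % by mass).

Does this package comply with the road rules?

Organic peroxide kit: self-accelerating decomposition temperature 45 °C ≤ 50 °C → Category SR (Self-Reactive).
The perborate booster has available-oxygen content 6.6 % by mass, which is > 4 % by mass, so it is Category OX (Oxidizer).
With self-accelerating decomposition temperature 32.7 °C (≤ 50 °C), the curing-agent paste falls in Category SR.
Total Category SR: 100 kg + 107.5 kg = 207.5 kg.
207.5 kg is within the road limit of 250 kg for Category SR.
Category OX quantity: three 16 g packs = 48 g.
48 g ≤ 50 g (road limit, Category OX) — within limit.
Every hazard category is within its road limit and no segregation rule is violated.

Yes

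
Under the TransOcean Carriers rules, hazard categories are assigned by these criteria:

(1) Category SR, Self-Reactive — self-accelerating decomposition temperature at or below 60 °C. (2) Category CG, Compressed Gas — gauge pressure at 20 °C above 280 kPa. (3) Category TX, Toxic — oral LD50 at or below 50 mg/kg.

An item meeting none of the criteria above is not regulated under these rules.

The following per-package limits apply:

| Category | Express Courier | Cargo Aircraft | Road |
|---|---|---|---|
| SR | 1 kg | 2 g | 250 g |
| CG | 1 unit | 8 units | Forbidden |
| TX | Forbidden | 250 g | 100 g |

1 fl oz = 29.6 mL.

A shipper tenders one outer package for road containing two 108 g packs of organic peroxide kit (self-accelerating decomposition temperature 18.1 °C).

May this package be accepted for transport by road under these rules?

Organic peroxide kit: self-accelerating decomposition temperature 18.1 °C ≤ 60 °C → Category SR (Self-Reactive).
Category SR quantity: two 108 g packs = 216 g.
216 g ≤ 250 g (road limit, Category SR) — within limit.

Yes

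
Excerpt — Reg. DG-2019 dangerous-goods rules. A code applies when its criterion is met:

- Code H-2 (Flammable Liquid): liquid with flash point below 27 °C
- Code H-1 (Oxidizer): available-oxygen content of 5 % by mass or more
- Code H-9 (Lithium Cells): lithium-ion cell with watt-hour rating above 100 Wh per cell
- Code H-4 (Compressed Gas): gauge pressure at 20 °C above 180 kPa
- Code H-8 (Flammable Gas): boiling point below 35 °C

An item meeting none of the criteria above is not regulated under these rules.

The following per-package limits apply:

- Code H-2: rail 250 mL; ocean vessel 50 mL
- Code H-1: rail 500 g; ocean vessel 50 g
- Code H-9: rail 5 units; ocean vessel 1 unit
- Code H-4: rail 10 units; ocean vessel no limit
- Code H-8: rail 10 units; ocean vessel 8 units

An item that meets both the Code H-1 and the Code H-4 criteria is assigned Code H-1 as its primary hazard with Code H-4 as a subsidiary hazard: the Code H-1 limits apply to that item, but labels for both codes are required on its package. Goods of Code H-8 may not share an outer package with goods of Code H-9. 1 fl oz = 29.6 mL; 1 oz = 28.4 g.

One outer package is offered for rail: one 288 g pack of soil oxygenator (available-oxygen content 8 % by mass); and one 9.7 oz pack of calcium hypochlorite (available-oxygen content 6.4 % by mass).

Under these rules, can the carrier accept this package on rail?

No

The soil oxygenator has available-oxygen content 8 % by mass, which is ≥ 5 % by mass, so it is Code H-1 (Oxidizer).
Available-oxygen content 6.4 % by mass meets the Code H-1 criterion (Oxidizer), so the calcium hypochlorite is Code H-1.
Total Code H-1: 288 g + (one 9.7 oz pack = 275.48 g) = 563.48 g.
That exceeds the Code H-1 rail limit of 500 g.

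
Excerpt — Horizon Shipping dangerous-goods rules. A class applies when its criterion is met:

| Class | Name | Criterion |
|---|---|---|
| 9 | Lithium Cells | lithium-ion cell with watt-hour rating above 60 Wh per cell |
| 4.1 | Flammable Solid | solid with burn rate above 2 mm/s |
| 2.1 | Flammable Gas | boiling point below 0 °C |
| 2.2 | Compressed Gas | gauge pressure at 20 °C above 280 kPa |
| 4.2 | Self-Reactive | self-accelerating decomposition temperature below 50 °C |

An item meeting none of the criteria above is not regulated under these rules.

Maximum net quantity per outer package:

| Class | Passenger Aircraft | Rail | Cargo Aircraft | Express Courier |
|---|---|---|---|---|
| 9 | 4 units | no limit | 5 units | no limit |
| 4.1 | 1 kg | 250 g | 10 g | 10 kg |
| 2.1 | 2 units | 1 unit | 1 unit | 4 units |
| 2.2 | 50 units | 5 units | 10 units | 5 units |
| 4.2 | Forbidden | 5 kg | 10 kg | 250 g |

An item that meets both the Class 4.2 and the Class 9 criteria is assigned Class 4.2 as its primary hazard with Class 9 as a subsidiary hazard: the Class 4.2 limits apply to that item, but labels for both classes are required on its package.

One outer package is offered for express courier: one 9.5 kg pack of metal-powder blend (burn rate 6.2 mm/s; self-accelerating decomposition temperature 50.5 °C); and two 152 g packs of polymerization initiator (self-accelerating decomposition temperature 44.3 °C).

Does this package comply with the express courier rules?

The metal-powder blend has burn rate 6.2 mm/s, which is > 2 mm/s, so it is Class 4.1 (Flammable Solid).
Polymerization initiator: self-accelerating decomposition temperature 44.3 °C < 50 °C → Class 4.2 (Self-Reactive).
Class 4.2 quantity: two 152 g packs = 304 g.
That exceeds the Class 4.2 express courier limit of 250 g.
Class 4.1 quantity: 9.5 kg.
That is within the Class 4.1 express courier limit of 10 kg.

No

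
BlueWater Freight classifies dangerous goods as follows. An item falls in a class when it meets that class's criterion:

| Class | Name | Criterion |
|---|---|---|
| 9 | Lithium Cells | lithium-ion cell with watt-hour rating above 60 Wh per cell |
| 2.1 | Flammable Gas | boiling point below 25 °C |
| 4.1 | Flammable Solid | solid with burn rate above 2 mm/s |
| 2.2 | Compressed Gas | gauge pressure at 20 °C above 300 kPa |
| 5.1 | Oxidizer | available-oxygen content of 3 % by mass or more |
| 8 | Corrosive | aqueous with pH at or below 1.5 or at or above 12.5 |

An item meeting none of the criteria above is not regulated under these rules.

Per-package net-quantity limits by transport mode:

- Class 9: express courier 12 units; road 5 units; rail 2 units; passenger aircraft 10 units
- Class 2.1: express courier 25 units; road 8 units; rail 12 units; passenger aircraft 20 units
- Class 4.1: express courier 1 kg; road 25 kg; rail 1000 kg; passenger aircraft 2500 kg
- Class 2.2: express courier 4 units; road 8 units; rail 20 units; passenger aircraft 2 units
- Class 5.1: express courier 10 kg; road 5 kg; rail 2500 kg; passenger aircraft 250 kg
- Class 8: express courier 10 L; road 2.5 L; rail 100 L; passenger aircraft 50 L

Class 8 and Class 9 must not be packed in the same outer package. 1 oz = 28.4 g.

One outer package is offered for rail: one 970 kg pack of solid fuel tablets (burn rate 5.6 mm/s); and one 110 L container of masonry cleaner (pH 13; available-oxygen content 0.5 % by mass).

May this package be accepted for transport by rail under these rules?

Burn rate 5.6 mm/s meets the Class 4.1 criterion (Flammable Solid), so the solid fuel tablets are Class 4.1.
The masonry cleaner has pH 13, which is ≥ 12.5, so it is Class 8 (Corrosive).
Class 4.1 quantity: 970 kg.
970 kg ≤ 1000 kg (rail limit, Class 4.1) — within limit.
Class 8 quantity: 110 L.
110 L exceeds the rail limit of 100 L for Class 8.
The segregation rule (Class 8 with Class 9) does not apply to Class 4.1 with Class 8.

No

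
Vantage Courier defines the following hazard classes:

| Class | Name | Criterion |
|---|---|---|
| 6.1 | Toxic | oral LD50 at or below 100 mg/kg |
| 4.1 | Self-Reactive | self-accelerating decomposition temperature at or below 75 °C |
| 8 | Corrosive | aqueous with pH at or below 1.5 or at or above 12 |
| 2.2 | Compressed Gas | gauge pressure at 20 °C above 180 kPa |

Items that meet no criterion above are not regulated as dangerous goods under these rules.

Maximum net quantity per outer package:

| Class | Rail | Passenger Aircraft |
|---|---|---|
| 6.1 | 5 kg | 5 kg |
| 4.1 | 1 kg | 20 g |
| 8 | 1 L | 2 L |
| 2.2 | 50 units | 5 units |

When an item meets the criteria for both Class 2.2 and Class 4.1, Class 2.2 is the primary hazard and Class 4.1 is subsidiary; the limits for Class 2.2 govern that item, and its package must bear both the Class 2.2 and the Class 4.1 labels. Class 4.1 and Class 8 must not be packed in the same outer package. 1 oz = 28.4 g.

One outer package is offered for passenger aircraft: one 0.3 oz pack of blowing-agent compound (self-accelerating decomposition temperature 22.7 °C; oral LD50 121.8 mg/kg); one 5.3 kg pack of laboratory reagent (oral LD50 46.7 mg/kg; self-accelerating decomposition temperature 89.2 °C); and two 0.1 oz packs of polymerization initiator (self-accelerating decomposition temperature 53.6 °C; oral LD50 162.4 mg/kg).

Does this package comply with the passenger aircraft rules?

No

Blowing-agent compound: self-accelerating decomposition temperature 22.7 °C ≤ 75 °C → Class 4.1 (Self-Reactive).
Oral LD50 46.7 mg/kg meets the Class 6.1 criterion (Toxic), so the laboratory reagent is Class 6.1.
The polymerization initiator has self-accelerating decomposition temperature 53.6 °C, which is ≤ 75 °C, so it is Class 4.1 (Self-Reactive).
Class 6.1 quantity: 5.3 kg.
5.3 kg exceeds the passenger aircraft limit of 5 kg for Class 6.1.
Class 4.1 net quantity: (one 0.3 oz pack = 8.52 g) + (two 0.1 oz packs = 5.68 g) = 14.2 g.
14.2 g ≤ 20 g (passenger aircraft limit, Class 4.1) — within limit.
The segregation rule (Class 4.1 with Class 8) does not apply to Class 6.1 with Class 4.1.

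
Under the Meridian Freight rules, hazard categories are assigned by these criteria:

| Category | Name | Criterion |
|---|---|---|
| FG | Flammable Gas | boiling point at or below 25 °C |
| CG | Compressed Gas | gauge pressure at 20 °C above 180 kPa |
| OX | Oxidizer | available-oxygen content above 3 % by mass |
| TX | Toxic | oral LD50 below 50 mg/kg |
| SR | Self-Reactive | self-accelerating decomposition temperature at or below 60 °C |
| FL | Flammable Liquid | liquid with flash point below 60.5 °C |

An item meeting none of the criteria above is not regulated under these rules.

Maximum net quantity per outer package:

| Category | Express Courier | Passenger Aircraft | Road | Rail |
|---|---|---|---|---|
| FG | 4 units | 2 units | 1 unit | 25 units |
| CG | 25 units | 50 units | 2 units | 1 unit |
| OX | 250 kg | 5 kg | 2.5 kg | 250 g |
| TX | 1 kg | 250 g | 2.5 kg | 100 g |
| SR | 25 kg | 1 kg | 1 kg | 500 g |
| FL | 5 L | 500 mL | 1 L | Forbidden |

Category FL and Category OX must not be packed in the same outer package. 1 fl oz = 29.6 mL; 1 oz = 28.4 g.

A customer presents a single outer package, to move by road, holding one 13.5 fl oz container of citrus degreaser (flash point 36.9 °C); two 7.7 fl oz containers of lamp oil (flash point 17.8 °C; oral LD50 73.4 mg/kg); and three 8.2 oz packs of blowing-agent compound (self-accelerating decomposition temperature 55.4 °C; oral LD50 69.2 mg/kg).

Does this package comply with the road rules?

Flash point 36.9 °C meets the Category FL criterion (Flammable Liquid), so the citrus degreaser is Category FL.
Flash point 17.8 °C meets the Category FL criterion (Flammable Liquid), so the lamp oil is Category FL.
The blowing-agent compound has self-accelerating decomposition temperature 55.4 °C, which is ≤ 60 °C, so it is Category SR (Self-Reactive).
Total Category FL: (one 13.5 fl oz container = 399.6 mL) + (two 7.7 fl oz containers = 455.84 mL) = 855.44 mL.
855.44 mL is within the road limit of 1 L for Category FL.
Category SR quantity: three 8.2 oz packs = 698.64 g.
698.64 g is within the road limit of 1 kg for Category SR.
The segregation rule (Category FL with Category OX) does not apply to Category FL with Category SR.
Every hazard category is within its road limit and no segregation rule is violated.

Yes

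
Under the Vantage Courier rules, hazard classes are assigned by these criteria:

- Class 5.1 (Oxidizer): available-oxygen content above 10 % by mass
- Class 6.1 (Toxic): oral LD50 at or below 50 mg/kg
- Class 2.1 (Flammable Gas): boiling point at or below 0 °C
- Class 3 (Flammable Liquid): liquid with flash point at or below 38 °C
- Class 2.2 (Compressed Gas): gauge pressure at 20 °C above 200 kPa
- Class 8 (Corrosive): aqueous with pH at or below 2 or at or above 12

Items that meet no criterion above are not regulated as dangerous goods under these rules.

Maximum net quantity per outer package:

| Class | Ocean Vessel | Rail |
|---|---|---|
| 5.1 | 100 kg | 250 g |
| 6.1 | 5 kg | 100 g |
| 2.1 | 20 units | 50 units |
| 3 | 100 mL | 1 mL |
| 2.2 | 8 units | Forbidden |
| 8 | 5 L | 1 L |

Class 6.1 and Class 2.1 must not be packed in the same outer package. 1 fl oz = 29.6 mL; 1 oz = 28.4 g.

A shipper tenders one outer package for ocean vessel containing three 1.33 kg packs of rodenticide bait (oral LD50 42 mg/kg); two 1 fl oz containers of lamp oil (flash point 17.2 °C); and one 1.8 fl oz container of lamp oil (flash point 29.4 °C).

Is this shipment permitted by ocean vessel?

Rodenticide bait: oral LD50 42 mg/kg ≤ 50 mg/kg → Class 6.1 (Toxic).
Lamp oil: flash point 17.2 °C ≤ 38 °C → Class 3 (Flammable Liquid).
Lamp oil: flash point 29.4 °C ≤ 38 °C → Class 3 (Flammable Liquid).
Total Class 3: (two 1 fl oz containers = 59.2 mL) + (one 1.8 fl oz container = 53.28 mL) = 112.48 mL.
That exceeds the Class 3 ocean vessel limit of 100 mL.
Class 6.1 quantity: three 1.33 kg packs = 3.99 kg.
3.99 kg is within the ocean vessel limit of 5 kg for Class 6.1.
The segregation rule (Class 6.1 with Class 2.1) does not apply to Class 3 with Class 6.1.

No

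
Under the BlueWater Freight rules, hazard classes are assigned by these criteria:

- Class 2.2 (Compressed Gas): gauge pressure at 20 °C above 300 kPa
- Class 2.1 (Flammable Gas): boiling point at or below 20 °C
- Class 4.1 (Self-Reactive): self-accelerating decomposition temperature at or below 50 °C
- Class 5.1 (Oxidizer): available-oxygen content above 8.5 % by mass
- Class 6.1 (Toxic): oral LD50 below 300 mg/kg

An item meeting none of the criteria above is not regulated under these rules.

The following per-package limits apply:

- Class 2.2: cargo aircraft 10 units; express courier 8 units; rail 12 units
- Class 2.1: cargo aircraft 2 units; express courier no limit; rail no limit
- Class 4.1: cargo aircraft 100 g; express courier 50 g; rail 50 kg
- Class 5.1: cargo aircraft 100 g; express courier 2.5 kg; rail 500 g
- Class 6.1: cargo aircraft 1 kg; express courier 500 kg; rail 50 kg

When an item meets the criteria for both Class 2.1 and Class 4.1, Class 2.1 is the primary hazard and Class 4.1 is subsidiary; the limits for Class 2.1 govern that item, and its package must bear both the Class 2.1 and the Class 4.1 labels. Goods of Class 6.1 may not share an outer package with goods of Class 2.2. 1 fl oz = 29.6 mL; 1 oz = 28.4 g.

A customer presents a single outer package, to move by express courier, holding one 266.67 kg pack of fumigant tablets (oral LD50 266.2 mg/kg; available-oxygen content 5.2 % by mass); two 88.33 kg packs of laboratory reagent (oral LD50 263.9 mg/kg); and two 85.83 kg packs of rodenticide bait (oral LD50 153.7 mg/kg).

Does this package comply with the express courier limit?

The fumigant tablets have oral LD50 266.2 mg/kg, which is < 300 mg/kg, so they are Class 6.1 (Toxic).
Laboratory reagent: oral LD50 263.9 mg/kg < 300 mg/kg → Class 6.1 (Toxic).
The rodenticide bait has oral LD50 153.7 mg/kg, which is < 300 mg/kg, so it is Class 6.1 (Toxic).
Total Class 6.1: 266.67 kg + (two 88.33 kg packs = 176.66 kg) + (two 85.83 kg packs = 171.66 kg) = 614.99 kg.
614.99 kg exceeds the express courier limit of 500 kg for Class 6.1.

No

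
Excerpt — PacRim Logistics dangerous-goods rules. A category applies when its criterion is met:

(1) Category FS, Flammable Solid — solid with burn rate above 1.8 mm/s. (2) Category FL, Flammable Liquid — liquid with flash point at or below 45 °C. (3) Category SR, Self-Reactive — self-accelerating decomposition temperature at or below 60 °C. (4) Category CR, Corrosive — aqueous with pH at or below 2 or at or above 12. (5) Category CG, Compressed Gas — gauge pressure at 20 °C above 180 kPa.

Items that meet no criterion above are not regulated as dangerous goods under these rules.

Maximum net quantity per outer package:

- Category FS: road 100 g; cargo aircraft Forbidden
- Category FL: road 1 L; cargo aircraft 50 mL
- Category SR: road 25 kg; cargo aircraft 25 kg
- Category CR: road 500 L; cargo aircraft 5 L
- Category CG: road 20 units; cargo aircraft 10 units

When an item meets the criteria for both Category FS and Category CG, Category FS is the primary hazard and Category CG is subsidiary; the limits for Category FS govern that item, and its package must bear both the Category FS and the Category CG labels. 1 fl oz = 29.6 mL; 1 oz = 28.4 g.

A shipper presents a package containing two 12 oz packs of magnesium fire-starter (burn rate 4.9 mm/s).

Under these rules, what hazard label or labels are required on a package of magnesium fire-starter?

The magnesium fire-starter has burn rate 4.9 mm/s, which is > 1.8 mm/s, so it is Category FS (Flammable Solid).
Only the Category FS label is required.

Category FS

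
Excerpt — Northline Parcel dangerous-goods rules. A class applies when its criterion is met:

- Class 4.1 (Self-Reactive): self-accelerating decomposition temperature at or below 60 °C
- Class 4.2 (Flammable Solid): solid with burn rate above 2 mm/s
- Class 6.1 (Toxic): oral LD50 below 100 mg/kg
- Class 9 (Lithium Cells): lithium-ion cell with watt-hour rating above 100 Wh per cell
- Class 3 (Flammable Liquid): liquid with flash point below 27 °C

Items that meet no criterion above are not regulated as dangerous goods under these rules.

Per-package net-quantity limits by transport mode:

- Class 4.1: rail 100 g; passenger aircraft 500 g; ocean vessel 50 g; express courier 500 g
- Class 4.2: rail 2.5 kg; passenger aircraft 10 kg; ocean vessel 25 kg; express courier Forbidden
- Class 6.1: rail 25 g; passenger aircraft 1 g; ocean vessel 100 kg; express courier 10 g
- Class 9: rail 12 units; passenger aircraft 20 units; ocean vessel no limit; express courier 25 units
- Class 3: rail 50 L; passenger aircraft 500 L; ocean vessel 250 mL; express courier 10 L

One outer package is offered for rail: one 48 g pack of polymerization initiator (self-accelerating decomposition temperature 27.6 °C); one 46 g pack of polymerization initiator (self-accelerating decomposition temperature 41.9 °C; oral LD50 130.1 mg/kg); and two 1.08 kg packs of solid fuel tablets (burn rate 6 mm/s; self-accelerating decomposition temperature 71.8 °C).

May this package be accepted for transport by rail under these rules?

Yes

The polymerization initiator has self-accelerating decomposition temperature 27.6 °C, which is ≤ 60 °C, so it is Class 4.1 (Self-Reactive).
The polymerization initiator has self-accelerating decomposition temperature 41.9 °C, which is ≤ 60 °C, so it is Class 4.1 (Self-Reactive).
The solid fuel tablets have burn rate 6 mm/s, which is > 2 mm/s, so they are Class 4.2 (Flammable Solid).
Total Class 4.1: 48 g + 46 g = 94 g.
That is within the Class 4.1 rail limit of 100 g.
Class 4.2 quantity: two 1.08 kg packs = 2.16 kg.
2.16 kg ≤ 2.5 kg (rail limit, Class 4.2) — within limit.
Every hazard class is within its rail limit and no segregation rule is violated.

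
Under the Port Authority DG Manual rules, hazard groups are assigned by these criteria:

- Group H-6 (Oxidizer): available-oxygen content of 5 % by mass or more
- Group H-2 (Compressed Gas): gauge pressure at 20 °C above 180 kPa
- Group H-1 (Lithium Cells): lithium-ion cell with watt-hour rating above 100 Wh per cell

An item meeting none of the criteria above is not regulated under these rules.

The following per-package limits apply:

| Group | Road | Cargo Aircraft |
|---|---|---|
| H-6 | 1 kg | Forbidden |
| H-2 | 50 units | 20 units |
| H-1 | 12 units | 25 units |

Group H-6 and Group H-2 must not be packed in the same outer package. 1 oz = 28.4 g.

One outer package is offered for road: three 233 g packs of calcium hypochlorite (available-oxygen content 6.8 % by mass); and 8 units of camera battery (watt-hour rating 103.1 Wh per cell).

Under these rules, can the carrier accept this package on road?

Yes

With available-oxygen content 6.8 % by mass (≥ 5 % by mass), the calcium hypochlorite falls in Group H-6.
The camera battery has watt-hour rating 103.1 Wh per cell, which is > 100 Wh per cell, so it is Group H-1 (Lithium Cells).
Group H-6 quantity: three 233 g packs = 699 g.
699 g is within the road limit of 1 kg for Group H-6.
Group H-1 quantity: 8 units.
8 units ≤ 12 units (road limit, Group H-1) — within limit.
The segregation rule (Group H-6 with Group H-2) does not apply to Group H-6 with Group H-1.
Every hazard group is within its road limit and no segregation rule is violated.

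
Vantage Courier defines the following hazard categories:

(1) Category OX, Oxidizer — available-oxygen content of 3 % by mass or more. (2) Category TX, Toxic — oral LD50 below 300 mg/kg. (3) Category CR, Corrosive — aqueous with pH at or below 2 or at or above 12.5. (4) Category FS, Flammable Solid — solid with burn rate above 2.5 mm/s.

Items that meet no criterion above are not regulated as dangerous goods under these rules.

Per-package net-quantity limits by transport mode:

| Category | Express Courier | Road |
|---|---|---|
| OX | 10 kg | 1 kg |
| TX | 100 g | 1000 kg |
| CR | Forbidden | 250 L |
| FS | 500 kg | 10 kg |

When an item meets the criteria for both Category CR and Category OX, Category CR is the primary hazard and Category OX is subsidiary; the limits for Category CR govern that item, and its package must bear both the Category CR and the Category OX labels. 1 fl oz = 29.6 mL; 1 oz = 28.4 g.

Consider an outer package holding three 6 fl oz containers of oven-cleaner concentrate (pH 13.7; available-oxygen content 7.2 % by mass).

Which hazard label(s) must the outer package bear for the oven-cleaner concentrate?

Category CR and OX

Oven-cleaner concentrate: pH 13.7 ≥ 12.5 → Category CR (Corrosive).
Available-oxygen content 7.2 % by mass meets the Category OX criterion (Oxidizer), so the oven-cleaner concentrate is Category OX.
By the precedence rule Category CR is primary and Category OX is subsidiary, and that rule requires both labels on the package.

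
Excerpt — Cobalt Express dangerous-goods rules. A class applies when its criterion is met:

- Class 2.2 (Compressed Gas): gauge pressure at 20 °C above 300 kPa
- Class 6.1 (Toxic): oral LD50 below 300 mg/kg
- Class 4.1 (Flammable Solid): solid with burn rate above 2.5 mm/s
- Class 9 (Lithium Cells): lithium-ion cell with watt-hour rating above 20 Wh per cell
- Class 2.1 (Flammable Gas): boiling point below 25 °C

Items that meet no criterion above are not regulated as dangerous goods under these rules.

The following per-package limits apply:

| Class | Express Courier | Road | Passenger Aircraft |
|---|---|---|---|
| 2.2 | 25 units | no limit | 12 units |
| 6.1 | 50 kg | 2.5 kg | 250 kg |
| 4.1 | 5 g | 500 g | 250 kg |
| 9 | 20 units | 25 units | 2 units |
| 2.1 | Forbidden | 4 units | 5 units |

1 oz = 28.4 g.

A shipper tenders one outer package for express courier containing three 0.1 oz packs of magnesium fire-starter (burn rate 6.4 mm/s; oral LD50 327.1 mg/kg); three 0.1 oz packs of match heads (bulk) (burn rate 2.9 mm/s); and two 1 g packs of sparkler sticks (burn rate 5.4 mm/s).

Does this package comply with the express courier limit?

No

With burn rate 6.4 mm/s (> 2.5 mm/s), the magnesium fire-starter falls in Class 4.1.
Burn rate 2.9 mm/s meets the Class 4.1 criterion (Flammable Solid), so the match heads (bulk) are Class 4.1.
Sparkler sticks: burn rate 5.4 mm/s > 2.5 mm/s → Class 4.1 (Flammable Solid).
Total Class 4.1: (three 0.1 oz packs = 8.52 g) + (three 0.1 oz packs = 8.52 g) + (two 1 g packs = 2 g) = 19.04 g.
That exceeds the Class 4.1 express courier limit of 5 g.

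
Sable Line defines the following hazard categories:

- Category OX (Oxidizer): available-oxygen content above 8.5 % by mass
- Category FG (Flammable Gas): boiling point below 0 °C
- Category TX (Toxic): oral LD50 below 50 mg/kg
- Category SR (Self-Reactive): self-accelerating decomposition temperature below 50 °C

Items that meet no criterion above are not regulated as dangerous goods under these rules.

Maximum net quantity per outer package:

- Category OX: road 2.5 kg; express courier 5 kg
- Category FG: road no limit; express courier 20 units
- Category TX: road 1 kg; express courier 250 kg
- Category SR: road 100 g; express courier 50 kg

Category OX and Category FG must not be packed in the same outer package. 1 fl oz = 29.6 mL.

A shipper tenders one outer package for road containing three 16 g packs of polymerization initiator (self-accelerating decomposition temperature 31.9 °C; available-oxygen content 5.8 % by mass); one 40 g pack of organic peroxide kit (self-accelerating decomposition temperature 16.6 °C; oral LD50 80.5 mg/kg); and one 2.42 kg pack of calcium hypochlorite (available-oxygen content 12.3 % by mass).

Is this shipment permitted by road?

Polymerization initiator: self-accelerating decomposition temperature 31.9 °C < 50 °C → Category SR (Self-Reactive).
With self-accelerating decomposition temperature 16.6 °C (< 50 °C), the organic peroxide kit falls in Category SR.
The calcium hypochlorite has available-oxygen content 12.3 % by mass, which is > 8.5 % by mass, so it is Category OX (Oxidizer).
Category SR net quantity: (three 16 g packs = 48 g) + 40 g = 88 g.
That is within the Category SR road limit of 100 g.
Category OX quantity: 2.42 kg.
That is within the Category OX road limit of 2.5 kg.
The segregation rule (Category OX with Category FG) does not apply to Category SR with Category OX.
Every hazard category is within its road limit and no segregation rule is violated.

Yes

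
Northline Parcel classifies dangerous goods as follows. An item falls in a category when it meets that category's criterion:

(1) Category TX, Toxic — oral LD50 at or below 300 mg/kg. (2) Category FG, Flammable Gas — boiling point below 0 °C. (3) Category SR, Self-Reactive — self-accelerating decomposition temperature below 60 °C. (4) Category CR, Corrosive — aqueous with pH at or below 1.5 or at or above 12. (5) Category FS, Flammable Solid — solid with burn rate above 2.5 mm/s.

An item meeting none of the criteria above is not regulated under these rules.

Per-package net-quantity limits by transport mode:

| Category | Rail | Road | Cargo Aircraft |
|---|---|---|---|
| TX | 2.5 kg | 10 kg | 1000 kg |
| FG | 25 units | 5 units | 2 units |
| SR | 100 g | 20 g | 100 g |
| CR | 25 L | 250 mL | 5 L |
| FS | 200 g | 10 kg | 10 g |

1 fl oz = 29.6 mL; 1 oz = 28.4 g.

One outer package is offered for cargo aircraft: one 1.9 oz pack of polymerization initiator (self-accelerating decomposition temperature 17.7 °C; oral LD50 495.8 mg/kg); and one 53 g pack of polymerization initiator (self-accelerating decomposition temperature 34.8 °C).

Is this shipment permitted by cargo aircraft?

No

Self-accelerating decomposition temperature 17.7 °C meets the Category SR criterion (Self-Reactive), so the polymerization initiator is Category SR.
Polymerization initiator: self-accelerating decomposition temperature 34.8 °C < 60 °C → Category SR (Self-Reactive).
Total Category SR: (one 1.9 oz pack = 53.96 g) + 53 g = 106.96 g.
106.96 g exceeds the cargo aircraft limit of 100 g for Category SR.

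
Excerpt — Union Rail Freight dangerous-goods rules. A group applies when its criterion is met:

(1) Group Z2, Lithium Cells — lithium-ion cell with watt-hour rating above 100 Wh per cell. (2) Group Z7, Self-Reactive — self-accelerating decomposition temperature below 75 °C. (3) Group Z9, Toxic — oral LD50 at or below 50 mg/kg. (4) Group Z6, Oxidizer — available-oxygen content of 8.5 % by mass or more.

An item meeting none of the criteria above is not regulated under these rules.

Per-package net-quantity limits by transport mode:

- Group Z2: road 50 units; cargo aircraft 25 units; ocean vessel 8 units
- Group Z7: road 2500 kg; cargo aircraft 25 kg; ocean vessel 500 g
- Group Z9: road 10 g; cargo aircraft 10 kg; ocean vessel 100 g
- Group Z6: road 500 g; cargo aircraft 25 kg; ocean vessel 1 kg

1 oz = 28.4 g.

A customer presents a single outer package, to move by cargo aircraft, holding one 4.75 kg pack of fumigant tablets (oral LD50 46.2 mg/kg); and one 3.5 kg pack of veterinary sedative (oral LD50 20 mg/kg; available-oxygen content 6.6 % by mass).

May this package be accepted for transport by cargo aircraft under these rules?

Yes

Fumigant tablets: oral LD50 46.2 mg/kg ≤ 50 mg/kg → Group Z9 (Toxic).
The veterinary sedative has oral LD50 20 mg/kg, which is ≤ 50 mg/kg, so it is Group Z9 (Toxic).
Total Group Z9: 4.75 kg + 3.5 kg = 8.25 kg.
8.25 kg is within the cargo aircraft limit of 10 kg for Group Z9.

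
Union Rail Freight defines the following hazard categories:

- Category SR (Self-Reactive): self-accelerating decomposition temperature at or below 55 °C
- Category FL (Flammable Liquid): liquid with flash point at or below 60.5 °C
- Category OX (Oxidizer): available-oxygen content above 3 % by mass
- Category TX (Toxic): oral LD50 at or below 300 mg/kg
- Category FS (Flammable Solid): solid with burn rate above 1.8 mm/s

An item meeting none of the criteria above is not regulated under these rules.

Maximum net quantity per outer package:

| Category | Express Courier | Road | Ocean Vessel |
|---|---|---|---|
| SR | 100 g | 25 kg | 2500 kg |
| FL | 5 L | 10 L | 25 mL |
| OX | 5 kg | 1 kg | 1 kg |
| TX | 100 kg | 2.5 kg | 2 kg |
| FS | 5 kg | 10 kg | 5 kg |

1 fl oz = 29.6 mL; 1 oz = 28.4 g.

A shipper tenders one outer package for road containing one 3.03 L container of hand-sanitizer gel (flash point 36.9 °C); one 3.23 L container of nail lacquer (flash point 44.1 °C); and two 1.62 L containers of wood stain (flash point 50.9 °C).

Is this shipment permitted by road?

Yes

Flash point 36.9 °C meets the Category FL criterion (Flammable Liquid), so the hand-sanitizer gel is Category FL.
The nail lacquer has flash point 44.1 °C, which is ≤ 60.5 °C, so it is Category FL (Flammable Liquid).
Flash point 50.9 °C meets the Category FL criterion (Flammable Liquid), so the wood stain is Category FL.
Total Category FL: 3.03 L + 3.23 L + (two 1.62 L containers = 3.24 L) = 9.5 L.
9.5 L is within the road limit of 10 L for Category FL.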